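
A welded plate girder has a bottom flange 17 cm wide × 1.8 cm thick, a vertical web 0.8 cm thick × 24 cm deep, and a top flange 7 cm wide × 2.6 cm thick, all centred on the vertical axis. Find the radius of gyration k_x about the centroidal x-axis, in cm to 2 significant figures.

Split into non-overlapping primitives; take the origin at the lower-left of the bounding box.
Bottom plate: 17 × 1.8, A = 30.6 cm², y = 0.9 cm, Ī = 8.262 cm⁴.
Web plate: 0.8 × 24, A = 19.2 cm², y = 13.8 cm, Ī = 921.6 cm⁴.
Top plate: 7 × 2.6, A = 18.2 cm², y = 27.1 cm, Ī = 10.25 cm⁴.
Centroid: ȳ = ΣA·y / ΣA = 11.55 cm.
Transfer each piece to the centroidal x-axis using Ī + A·d² with d = y − 11.55:
  bottom plate: d = -10.65 cm → contributes +3 482 cm⁴
  web plate: d = 2.245 cm → contributes +1 018 cm⁴
  top plate: d = 15.55 cm → contributes +4 408 cm⁴
Total I = 8 909 cm⁴.
Radius of gyration: k = √(I/A) = √(8 909 / 68) = 11.45 cm.

k_x ≈ 11 cm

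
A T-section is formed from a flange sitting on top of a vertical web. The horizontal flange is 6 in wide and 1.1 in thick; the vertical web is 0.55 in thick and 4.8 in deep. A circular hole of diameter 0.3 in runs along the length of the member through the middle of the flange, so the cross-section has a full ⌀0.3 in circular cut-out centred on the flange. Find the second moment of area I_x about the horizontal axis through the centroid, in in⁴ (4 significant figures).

Split into non-overlapping primitives; take the origin at the lower-left of the bounding box.
Flange: 6 × 1.1, A = 6.6 in², y = 5.35 in, Ī = 0.6655 in⁴.
Web: 0.55 × 4.8, A = 2.64 in², y = 2.4 in, Ī = 5.0688 in⁴.
Hole (subtracted): ⌀0.3, A = 0.0706858 in², y = 5.35 in, Ī = 0.000397608 in⁴.
Centroid: ȳ = ΣA·y / ΣA = 4.50065 in.
Transfer each piece to the horizontal axis through the centroid using Ī + A·d² with d = y − 4.50065:
  flange: d = 0.849355 in → contributes +5.42676 in⁴
  web: d = -2.10065 in → contributes +16.7184 in⁴
  hole: d = 0.849355 in → contributes −0.0513906 in⁴
Total I = 22.0937 in⁴.

I_x ≈ 22.09 in⁴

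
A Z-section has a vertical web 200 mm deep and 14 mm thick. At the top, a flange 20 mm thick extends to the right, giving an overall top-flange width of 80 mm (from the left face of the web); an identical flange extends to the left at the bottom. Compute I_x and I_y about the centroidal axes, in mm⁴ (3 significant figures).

I_x ≈ 3.08 × 10⁷ mm⁴, I_y ≈ 5.23 × 10⁶ mm⁴

Decompose the section into non-overlapping parts with the origin at the bottom-left of its bounding rectangle.
Web: 14 × 200, A = 2 800 mm², y = 100 mm, Ī = 9 333 333 mm⁴.
Top flange (beyond web): 66 × 20, A = 1 320 mm², y = 190 mm, Ī = 44 000 mm⁴.
Bottom flange (beyond web): 66 × 20, A = 1 320 mm², y = 10 mm, Ī = 44 000 mm⁴.
Centroid: ȳ = ΣA·y / ΣA = 100 mm.
Transfer each piece to the centroidal x-axis using Ī + A·d² with d = y − 100:
  web: d = 0 mm → contributes +9 333 333 mm⁴
  top flange (beyond web): d = 90 mm → contributes +10 736 000 mm⁴
  bottom flange (beyond web): d = -90 mm → contributes +10 736 000 mm⁴
Total I = 30 805 333 mm⁴.
For the y-axis: x̄ = 73 mm.
Repeating about the centroidal y-axis gives I_y = 5 228 053 mm⁴.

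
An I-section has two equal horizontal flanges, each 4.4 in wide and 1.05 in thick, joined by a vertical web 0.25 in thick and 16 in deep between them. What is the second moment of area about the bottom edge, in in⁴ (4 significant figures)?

I_base ≈ 1842 in⁴

Split into non-overlapping primitives; take the origin at the lower-left of the bounding box.
Bottom flange: 4.4 × 1.05, A = 4.62 in², y = 0.525 in, Ī = 0.424463 in⁴.
Web: 0.25 × 16, A = 4 in², y = 9.05 in, Ī = 85.3333 in⁴.
Top flange: 4.4 × 1.05, A = 4.62 in², y = 17.575 in, Ī = 0.424463 in⁴.
Transfer each piece to the bottom edge using Ī + A·d² with d = y − 0:
  bottom flange: d = 0.525 in → contributes +1.69785 in⁴
  web: d = 9.05 in → contributes +412.943 in⁴
  top flange: d = 17.575 in → contributes +1427.45 in⁴
Total I = 1842.09 in⁴.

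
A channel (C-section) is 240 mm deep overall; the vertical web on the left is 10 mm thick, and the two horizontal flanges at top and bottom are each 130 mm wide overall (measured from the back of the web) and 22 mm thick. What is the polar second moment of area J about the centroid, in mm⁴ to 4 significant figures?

Break the section into simple shapes (no overlaps), measuring from the bottom-left corner of the bounding box.
Web: 10 × 240, A = 2 400 mm², y = 120 mm, Ī = 11 520 000 mm⁴.
Top flange (beyond web): 120 × 22, A = 2 640 mm², y = 229 mm, Ī = 106 480 mm⁴.
Bottom flange (beyond web): 120 × 22, A = 2 640 mm², y = 11 mm, Ī = 106 480 mm⁴.
By symmetry the centroid is at mid-height, ȳ = 120 mm.
Transfer each piece to the centroidal x-axis using Ī + A·d² with d = y − 120:
  web: d = 0 mm → contributes +11 520 000 mm⁴
  top flange (beyond web): d = 109 mm → contributes +31 472 320 mm⁴
  bottom flange (beyond web): d = -109 mm → contributes +31 472 320 mm⁴
Total I = 74 464 640 mm⁴.
For the y-axis: x̄ = 49.6875 mm.
Repeating about the centroidal y-axis gives I_y = 13 327 250 mm⁴.
Polar second moment: J = I_x + I_y = 87 791 890 mm⁴.

J ≈ 8.779 × 10⁷ mm⁴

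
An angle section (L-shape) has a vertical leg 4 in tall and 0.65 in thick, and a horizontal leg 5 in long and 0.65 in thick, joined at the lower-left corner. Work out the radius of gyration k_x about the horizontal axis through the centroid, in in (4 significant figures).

k_x ≈ 1.165 in

Treat the section as a set of non-overlapping primitives; coordinates are from the bounding-box lower-left.
Vertical leg: 0.65 × 4, A = 2.6 in², y = 2 in, Ī = 3.46667 in⁴.
Horizontal leg (remainder): 4.35 × 0.65, A = 2.8275 in², y = 0.325 in, Ī = 0.0995516 in⁴.
Centroid: ȳ = ΣA·y / ΣA = 1.1274 in.
Transfer each piece to the horizontal axis through the centroid using Ī + A·d² with d = y − 1.1274:
  vertical leg: d = 0.872605 in → contributes +5.44641 in⁴
  horizontal leg (remainder): d = -0.802395 in → contributes +1.92 in⁴
Total I = 7.36641 in⁴.
Radius of gyration: k = √(I/A) = √(7.36641 / 5.4275) = 1.16501 in.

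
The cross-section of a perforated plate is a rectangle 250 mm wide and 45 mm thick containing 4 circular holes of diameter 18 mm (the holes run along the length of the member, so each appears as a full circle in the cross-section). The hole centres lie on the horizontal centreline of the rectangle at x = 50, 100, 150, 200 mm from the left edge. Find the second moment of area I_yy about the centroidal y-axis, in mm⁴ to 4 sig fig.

I_yy ≈ 5.539 × 10⁷ mm⁴

Treat the section as a set of non-overlapping primitives; coordinates are from the bounding-box lower-left.
Plate: 250 × 45, A = 11 250 mm², x = 125 mm, Ī = 58 593 750 mm⁴.
Hole 1 (subtracted): ⌀18, A = 254.469 mm², x = 50 mm, Ī = 5 153 mm⁴.
Hole 2 (subtracted): ⌀18, A = 254.469 mm², x = 100 mm, Ī = 5 153 mm⁴.
Hole 3 (subtracted): ⌀18, A = 254.469 mm², x = 150 mm, Ī = 5 153 mm⁴.
Hole 4 (subtracted): ⌀18, A = 254.469 mm², x = 200 mm, Ī = 5 153 mm⁴.
By symmetry the centroid is at mid-width, x̄ = 125 mm.
Transfer each piece to the centroidal y-axis using Ī + A·d² with d = x − 125:
  plate: d = 0 mm → contributes +58 593 750 mm⁴
  hole 1: d = -75 mm → contributes −1 436 541 mm⁴
  hole 2: d = -25 mm → contributes −164 196 mm⁴
  hole 3: d = 25 mm → contributes −164 196 mm⁴
  hole 4: d = 75 mm → contributes −1 436 541 mm⁴
Total I = 55 392 275 mm⁴.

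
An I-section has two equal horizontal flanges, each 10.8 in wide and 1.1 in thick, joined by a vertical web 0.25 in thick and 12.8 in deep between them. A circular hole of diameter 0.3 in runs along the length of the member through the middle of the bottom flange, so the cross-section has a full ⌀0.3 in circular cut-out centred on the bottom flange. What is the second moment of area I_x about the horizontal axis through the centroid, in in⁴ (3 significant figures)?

Treat the section as a set of non-overlapping primitives; coordinates are from the bounding-box lower-left.
Bottom flange: 10.8 × 1.1, A = 11.88 in², y = 0.55 in, Ī = 1.1979 in⁴.
Web: 0.25 × 12.8, A = 3.2 in², y = 7.5 in, Ī = 43.691 in⁴.
Top flange: 10.8 × 1.1, A = 11.88 in², y = 14.45 in, Ī = 1.1979 in⁴.
Hole (subtracted): ⌀0.3, A = 0.070686 in², y = 0.55 in, Ī = 0.00039761 in⁴.
Centroid: ȳ = ΣA·y / ΣA = 7.5183 in.
Transfer each piece to the horizontal axis through the centroid using Ī + A·d² with d = y − 7.5183:
  bottom flange: d = -6.9683 in → contributes +578.05 in⁴
  web: d = -0.01827 in → contributes +43.692 in⁴
  top flange: d = 6.9317 in → contributes +572.02 in⁴
  hole: d = -6.9683 in → contributes −3.4327 in⁴
Total I = 1190.3 in⁴.

I_x ≈ 1190 in⁴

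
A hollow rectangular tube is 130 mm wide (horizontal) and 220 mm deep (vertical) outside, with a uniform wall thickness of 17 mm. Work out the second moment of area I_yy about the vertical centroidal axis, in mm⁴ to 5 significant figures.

I_yy ≈ 2.6565 × 10⁷ mm⁴

Split into non-overlapping primitives; take the origin at the lower-left of the bounding box.
Outer rectangle: 130 × 220, A = 28 600 mm², x = 65 mm, Ī = 40 278 333 mm⁴.
Inner void (subtracted): 96 × 186, A = 17 856 mm², x = 65 mm, Ī = 13 713 408 mm⁴.
By symmetry the centroid is at mid-width, x̄ = 65 mm.
All pieces are centred on the vertical centroidal axis, so I = ΣĪ (holes subtracted) = 26 564 925 mm⁴.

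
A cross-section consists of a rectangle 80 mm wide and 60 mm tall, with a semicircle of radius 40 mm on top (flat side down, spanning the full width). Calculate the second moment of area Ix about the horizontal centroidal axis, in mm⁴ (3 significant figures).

Ix ≈ 5.36 × 10⁶ mm⁴

Break the section into simple shapes (no overlaps), measuring from the bottom-left corner of the bounding box.
Rectangular body: 80 × 60, A = 4 800 mm², y = 30 mm, Ī = 1 440 000 mm⁴.
Semicircular cap: semicircle r = 40, A = 2513.3 mm², y = 76.977 mm, Ī = 280 978 mm⁴.
Centroid: ȳ = ΣA·y / ΣA = 46.144 mm.
Transfer each piece to the horizontal centroidal axis using Ī + A·d² with d = y − 46.144:
  rectangular body: d = -16.144 mm → contributes +2 691 005 mm⁴
  semicircular cap: d = 30.833 mm → contributes +2 670 222 mm⁴
Total I = 5 361 227 mm⁴.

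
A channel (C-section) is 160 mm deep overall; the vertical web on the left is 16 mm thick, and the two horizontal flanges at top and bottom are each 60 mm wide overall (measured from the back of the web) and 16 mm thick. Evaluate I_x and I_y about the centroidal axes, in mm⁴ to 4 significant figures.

I_x ≈ 1.279 × 10⁷ mm⁴, I_y ≈ 1.099 × 10⁶ mm⁴

Decompose the section into non-overlapping parts with the origin at the bottom-left of its bounding rectangle.
Web: 16 × 160, A = 2 560 mm², y = 80 mm, Ī = 5 461 333 mm⁴.
Top flange (beyond web): 44 × 16, A = 704 mm², y = 152 mm, Ī = 15018.7 mm⁴.
Bottom flange (beyond web): 44 × 16, A = 704 mm², y = 8 mm, Ī = 15018.7 mm⁴.
By symmetry the centroid is at mid-height, ȳ = 80 mm.
Transfer each piece to the centroidal x-axis using Ī + A·d² with d = y − 80:
  web: d = 0 mm → contributes +5 461 333 mm⁴
  top flange (beyond web): d = 72 mm → contributes +3 664 555 mm⁴
  bottom flange (beyond web): d = -72 mm → contributes +3 664 555 mm⁴
Total I = 12 790 443 mm⁴.
For the y-axis: x̄ = 18.6452 mm.
Repeating about the centroidal y-axis gives I_y = 1 099 319 mm⁴.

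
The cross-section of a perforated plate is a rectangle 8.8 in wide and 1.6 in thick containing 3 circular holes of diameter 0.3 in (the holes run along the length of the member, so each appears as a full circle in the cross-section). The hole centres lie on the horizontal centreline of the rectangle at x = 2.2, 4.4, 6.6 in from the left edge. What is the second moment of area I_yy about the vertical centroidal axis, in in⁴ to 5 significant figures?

I_yy ≈ 90.178 in⁴

Treat the section as a set of non-overlapping primitives; coordinates are from the bounding-box lower-left.
Plate: 8.8 × 1.6, A = 14.08 in², x = 4.4 in, Ī = 90.86293 in⁴.
Hole 1 (subtracted): ⌀0.3, A = 0.07068583 in², x = 2.2 in, Ī = 0.0003976078 in⁴.
Hole 2 (subtracted): ⌀0.3, A = 0.07068583 in², x = 4.4 in, Ī = 0.0003976078 in⁴.
Hole 3 (subtracted): ⌀0.3, A = 0.07068583 in², x = 6.6 in, Ī = 0.0003976078 in⁴.
By symmetry the centroid is at mid-width, x̄ = 4.4 in.
Transfer each piece to the vertical centroidal axis using Ī + A·d² with d = x − 4.4:
  plate: d = 0 in → contributes +90.86293 in⁴
  hole 1: d = -2.2 in → contributes −0.342517 in⁴
  hole 2: d = 0 in → contributes −0.0003976078 in⁴
  hole 3: d = 2.2 in → contributes −0.342517 in⁴
Total I = 90.1775 in⁴.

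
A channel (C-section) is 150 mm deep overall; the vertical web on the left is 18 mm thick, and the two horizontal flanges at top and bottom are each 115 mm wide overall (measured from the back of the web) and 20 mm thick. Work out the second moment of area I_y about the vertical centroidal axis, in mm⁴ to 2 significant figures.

I_y ≈ 8.4 × 10⁶ mm⁴

Break the section into simple shapes (no overlaps), measuring from the bottom-left corner of the bounding box.
Web: 18 × 150, A = 2 700 mm², x = 9 mm, Ī = 72 900 mm⁴.
Top flange (beyond web): 97 × 20, A = 1 940 mm², x = 66.5 mm, Ī = 1 521 122 mm⁴.
Bottom flange (beyond web): 97 × 20, A = 1 940 mm², x = 66.5 mm, Ī = 1 521 122 mm⁴.
Centroid: x̄ = ΣA·x / ΣA = 42.91 mm.
Transfer each piece to the vertical centroidal axis using Ī + A·d² with d = x − 42.91:
  web: d = -33.91 mm → contributes +3 176 824 mm⁴
  top flange (beyond web): d = 23.59 mm → contributes +2 601 095 mm⁴
  bottom flange (beyond web): d = 23.59 mm → contributes +2 601 095 mm⁴
Total I = 8 379 015 mm⁴.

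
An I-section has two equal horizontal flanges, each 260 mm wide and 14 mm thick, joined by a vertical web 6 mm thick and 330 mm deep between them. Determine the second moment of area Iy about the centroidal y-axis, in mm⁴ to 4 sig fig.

Iy ≈ 4.102 × 10⁷ mm⁴

Split into non-overlapping primitives; take the origin at the lower-left of the bounding box.
Bottom flange: 260 × 14, A = 3 640 mm², x = 130 mm, Ī = 20 505 333 mm⁴.
Web: 6 × 330, A = 1 980 mm², x = 130 mm, Ī = 5 940 mm⁴.
Top flange: 260 × 14, A = 3 640 mm², x = 130 mm, Ī = 20 505 333 mm⁴.
By symmetry the centroid is at mid-width, x̄ = 130 mm.
All pieces are centred on the centroidal y-axis, so I = ΣĪ = 41 016 607 mm⁴.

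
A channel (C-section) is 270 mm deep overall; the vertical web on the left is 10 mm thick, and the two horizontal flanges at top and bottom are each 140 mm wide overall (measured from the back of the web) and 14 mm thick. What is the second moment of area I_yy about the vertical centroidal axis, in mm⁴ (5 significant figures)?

Break the section into simple shapes (no overlaps), measuring from the bottom-left corner of the bounding box.
Web: 10 × 270, A = 2 700 mm², x = 5 mm, Ī = 22 500 mm⁴.
Top flange (beyond web): 130 × 14, A = 1 820 mm², x = 75 mm, Ī = 2 563 167 mm⁴.
Bottom flange (beyond web): 130 × 14, A = 1 820 mm², x = 75 mm, Ī = 2 563 167 mm⁴.
Centroid: x̄ = ΣA·x / ΣA = 45.18927 mm.
Transfer each piece to the vertical centroidal axis using Ī + A·d² with d = x − 45.18927:
  web: d = -40.18927 mm → contributes +4 383 480 mm⁴
  top flange (beyond web): d = 29.81073 mm → contributes +4 180 563 mm⁴
  bottom flange (beyond web): d = 29.81073 mm → contributes +4 180 563 mm⁴
Total I = 12 744 606 mm⁴.

I_yy ≈ 1.2745 × 10⁷ mm⁴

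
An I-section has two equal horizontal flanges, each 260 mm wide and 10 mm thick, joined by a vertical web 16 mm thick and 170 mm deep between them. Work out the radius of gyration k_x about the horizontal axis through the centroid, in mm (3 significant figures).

Break the section into simple shapes (no overlaps), measuring from the bottom-left corner of the bounding box.
Bottom flange: 260 × 10, A = 2 600 mm², y = 5 mm, Ī = 21 667 mm⁴.
Web: 16 × 170, A = 2 720 mm², y = 95 mm, Ī = 6 550 667 mm⁴.
Top flange: 260 × 10, A = 2 600 mm², y = 185 mm, Ī = 21 667 mm⁴.
By symmetry the centroid is at mid-height, ȳ = 95 mm.
Transfer each piece to the horizontal axis through the centroid using Ī + A·d² with d = y − 95:
  bottom flange: d = -90 mm → contributes +21 081 667 mm⁴
  web: d = 0 mm → contributes +6 550 667 mm⁴
  top flange: d = 90 mm → contributes +21 081 667 mm⁴
Total I = 48 714 000 mm⁴.
Radius of gyration: k = √(I/A) = √(48 714 000 / 7 920) = 78.427 mm.

k_x ≈ 78.4 mm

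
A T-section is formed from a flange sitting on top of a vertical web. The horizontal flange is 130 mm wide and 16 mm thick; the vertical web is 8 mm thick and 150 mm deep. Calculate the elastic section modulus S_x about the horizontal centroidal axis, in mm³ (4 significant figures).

S_x ≈ 5.905 × 10⁴ mm³

Treat the section as a set of non-overlapping primitives; coordinates are from the bounding-box lower-left.
Flange: 130 × 16, A = 2 080 mm², y = 158 mm, Ī = 44373.3 mm⁴.
Web: 8 × 150, A = 1 200 mm², y = 75 mm, Ī = 2 250 000 mm⁴.
Centroid: ȳ = ΣA·y / ΣA = 127.634 mm.
Transfer each piece to the horizontal centroidal axis using Ī + A·d² with d = y − 127.634:
  flange: d = 30.3659 mm → contributes +1 962 310 mm⁴
  web: d = -52.6341 mm → contributes +5 574 424 mm⁴
Total I = 7 536 734 mm⁴.
Extreme fibre distance c = 127.634 mm; S = I/c = 59049.5 mm³.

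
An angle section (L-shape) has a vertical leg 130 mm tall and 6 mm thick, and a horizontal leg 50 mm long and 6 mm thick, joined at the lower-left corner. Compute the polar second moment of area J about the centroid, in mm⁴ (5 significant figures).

J ≈ 2.0257 × 10⁶ mm⁴

Break the section into simple shapes (no overlaps), measuring from the bottom-left corner of the bounding box.
Vertical leg: 6 × 130, A = 780 mm², y = 65 mm, Ī = 1 098 500 mm⁴.
Horizontal leg (remainder): 44 × 6, A = 264 mm², y = 3 mm, Ī = 792 mm⁴.
Centroid: ȳ = ΣA·y / ΣA = 49.32184 mm.
Transfer each piece to the centroidal x-axis using Ī + A·d² with d = y − 49.32184:
  vertical leg: d = 15.67816 mm → contributes +1 290 228 mm⁴
  horizontal leg (remainder): d = -46.32184 mm → contributes +567260.2 mm⁴
Total I = 1 857 488 mm⁴.
For the y-axis: x̄ = 9.321839 mm.
Repeating about the centroidal y-axis gives I_y = 168207.9 mm⁴.
Polar second moment: J = I_x + I_y = 2 025 696 mm⁴.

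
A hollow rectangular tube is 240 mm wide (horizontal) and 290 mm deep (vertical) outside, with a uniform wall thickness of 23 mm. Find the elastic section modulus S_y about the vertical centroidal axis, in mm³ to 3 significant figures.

S_y ≈ 1.55 × 10⁶ mm³

Treat the section as a set of non-overlapping primitives; coordinates are from the bounding-box lower-left.
Outer rectangle: 240 × 290, A = 69 600 mm², x = 120 mm, Ī = 334 080 000 mm⁴.
Inner void (subtracted): 194 × 244, A = 47 336 mm², x = 120 mm, Ī = 148 461 475 mm⁴.
By symmetry the centroid is at mid-width, x̄ = 120 mm.
All pieces are centred on the vertical centroidal axis, so I = ΣĪ (holes subtracted) = 185 618 525 mm⁴.
Extreme fibre distance c = 120 mm; S = I/c = 1 546 821 mm³.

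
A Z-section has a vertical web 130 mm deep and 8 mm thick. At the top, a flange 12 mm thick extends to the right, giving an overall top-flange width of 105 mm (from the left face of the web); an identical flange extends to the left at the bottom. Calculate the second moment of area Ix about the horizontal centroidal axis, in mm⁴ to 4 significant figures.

Split into non-overlapping primitives; take the origin at the lower-left of the bounding box.
Web: 8 × 130, A = 1 040 mm², y = 65 mm, Ī = 1 464 667 mm⁴.
Top flange (beyond web): 97 × 12, A = 1 164 mm², y = 124 mm, Ī = 13 968 mm⁴.
Bottom flange (beyond web): 97 × 12, A = 1 164 mm², y = 6 mm, Ī = 13 968 mm⁴.
Centroid: ȳ = ΣA·y / ΣA = 65 mm.
Transfer each piece to the horizontal centroidal axis using Ī + A·d² with d = y − 65:
  web: d = 0 mm → contributes +1 464 667 mm⁴
  top flange (beyond web): d = 59 mm → contributes +4 065 852 mm⁴
  bottom flange (beyond web): d = -59 mm → contributes +4 065 852 mm⁴
Total I = 9 596 371 mm⁴.

Ix ≈ 9.596 × 10⁶ mm⁴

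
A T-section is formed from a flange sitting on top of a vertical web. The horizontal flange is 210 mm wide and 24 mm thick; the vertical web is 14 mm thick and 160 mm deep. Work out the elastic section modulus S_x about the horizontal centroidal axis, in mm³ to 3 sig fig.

Break the section into simple shapes (no overlaps), measuring from the bottom-left corner of the bounding box.
Flange: 210 × 24, A = 5 040 mm², y = 172 mm, Ī = 241 920 mm⁴.
Web: 14 × 160, A = 2 240 mm², y = 80 mm, Ī = 4 778 667 mm⁴.
Centroid: ȳ = ΣA·y / ΣA = 143.69 mm.
Transfer each piece to the horizontal centroidal axis using Ī + A·d² with d = y − 143.69:
  flange: d = 28.308 mm → contributes +4 280 600 mm⁴
  web: d = -63.692 mm → contributes +13 865 697 mm⁴
Total I = 18 146 297 mm⁴.
Extreme fibre distance c = 143.69 mm; S = I/c = 126 286 mm³.

S_x ≈ 1.26 × 10⁵ mm³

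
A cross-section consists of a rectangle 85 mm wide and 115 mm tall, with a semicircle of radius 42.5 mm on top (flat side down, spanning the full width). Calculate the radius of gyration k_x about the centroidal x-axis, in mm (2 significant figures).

Break the section into simple shapes (no overlaps), measuring from the bottom-left corner of the bounding box.
Rectangular body: 85 × 115, A = 9 775 mm², y = 57.5 mm, Ī = 10 772 865 mm⁴.
Semicircular cap: semicircle r = 42.5, A = 2 837 mm², y = 133 mm, Ī = 358 086 mm⁴.
Centroid: ȳ = ΣA·y / ΣA = 74.49 mm.
Transfer each piece to the centroidal x-axis using Ī + A·d² with d = y − 74.49:
  rectangular body: d = -16.99 mm → contributes +13 595 488 mm⁴
  semicircular cap: d = 58.54 mm → contributes +10 082 691 mm⁴
Total I = 23 678 180 mm⁴.
Radius of gyration: k = √(I/A) = √(23 678 180 / 12 612) = 43.33 mm.

k_x ≈ 43 mm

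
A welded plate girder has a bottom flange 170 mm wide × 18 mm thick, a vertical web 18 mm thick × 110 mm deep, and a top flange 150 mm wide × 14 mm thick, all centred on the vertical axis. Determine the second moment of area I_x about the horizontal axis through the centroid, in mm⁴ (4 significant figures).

I_x ≈ 2.212 × 10⁷ mm⁴

Decompose the section into non-overlapping parts with the origin at the bottom-left of its bounding rectangle.
Bottom plate: 170 × 18, A = 3 060 mm², y = 9 mm, Ī = 82 620 mm⁴.
Web plate: 18 × 110, A = 1 980 mm², y = 73 mm, Ī = 1 996 500 mm⁴.
Top plate: 150 × 14, A = 2 100 mm², y = 135 mm, Ī = 34 300 mm⁴.
Centroid: ȳ = ΣA·y / ΣA = 63.8067 mm.
Transfer each piece to the horizontal axis through the centroid using Ī + A·d² with d = y − 63.8067:
  bottom plate: d = -54.8067 mm → contributes +9 274 177 mm⁴
  web plate: d = 9.19328 mm → contributes +2 163 842 mm⁴
  top plate: d = 71.1933 mm → contributes +10 678 114 mm⁴
Total I = 22 116 133 mm⁴.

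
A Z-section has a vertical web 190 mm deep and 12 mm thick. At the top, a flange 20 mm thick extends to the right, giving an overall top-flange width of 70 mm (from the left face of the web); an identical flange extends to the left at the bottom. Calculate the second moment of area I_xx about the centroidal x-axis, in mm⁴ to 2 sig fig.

Decompose the section into non-overlapping parts with the origin at the bottom-left of its bounding rectangle.
Web: 12 × 190, A = 2 280 mm², y = 95 mm, Ī = 6 859 000 mm⁴.
Top flange (beyond web): 58 × 20, A = 1 160 mm², y = 180 mm, Ī = 38 667 mm⁴.
Bottom flange (beyond web): 58 × 20, A = 1 160 mm², y = 10 mm, Ī = 38 667 mm⁴.
Centroid: ȳ = ΣA·y / ΣA = 95 mm.
Transfer each piece to the centroidal x-axis using Ī + A·d² with d = y − 95:
  web: d = 0 mm → contributes +6 859 000 mm⁴
  top flange (beyond web): d = 85 mm → contributes +8 419 667 mm⁴
  bottom flange (beyond web): d = -85 mm → contributes +8 419 667 mm⁴
Total I = 23 698 333 mm⁴.

I_xx ≈ 2.4 × 10⁷ mm⁴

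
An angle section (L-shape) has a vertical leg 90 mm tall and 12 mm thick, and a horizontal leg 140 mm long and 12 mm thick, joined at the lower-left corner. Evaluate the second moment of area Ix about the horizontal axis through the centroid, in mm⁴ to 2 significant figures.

Ix ≈ 1.7 × 10⁶ mm⁴

Split into non-overlapping primitives; take the origin at the lower-left of the bounding box.
Vertical leg: 12 × 90, A = 1 080 mm², y = 45 mm, Ī = 729 000 mm⁴.
Horizontal leg (remainder): 128 × 12, A = 1 536 mm², y = 6 mm, Ī = 18 432 mm⁴.
Centroid: ȳ = ΣA·y / ΣA = 22.1 mm.
Transfer each piece to the horizontal axis through the centroid using Ī + A·d² with d = y − 22.1:
  vertical leg: d = 22.9 mm → contributes +1 295 317 mm⁴
  horizontal leg (remainder): d = -16.1 mm → contributes +416 624 mm⁴
Total I = 1 711 941 mm⁴.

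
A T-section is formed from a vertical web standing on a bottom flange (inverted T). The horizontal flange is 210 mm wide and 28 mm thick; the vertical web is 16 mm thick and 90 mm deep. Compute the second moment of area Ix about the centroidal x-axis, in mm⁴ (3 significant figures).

Ix ≈ 5.38 × 10⁶ mm⁴

Break the section into simple shapes (no overlaps), measuring from the bottom-left corner of the bounding box.
Flange: 210 × 28, A = 5 880 mm², y = 14 mm, Ī = 384 160 mm⁴.
Web: 16 × 90, A = 1 440 mm², y = 73 mm, Ī = 972 000 mm⁴.
Centroid: ȳ = ΣA·y / ΣA = 25.607 mm.
Transfer each piece to the centroidal x-axis using Ī + A·d² with d = y − 25.607:
  flange: d = -11.607 mm → contributes +1 176 268 mm⁴
  web: d = 47.393 mm → contributes +4 206 439 mm⁴
Total I = 5 382 707 mm⁴.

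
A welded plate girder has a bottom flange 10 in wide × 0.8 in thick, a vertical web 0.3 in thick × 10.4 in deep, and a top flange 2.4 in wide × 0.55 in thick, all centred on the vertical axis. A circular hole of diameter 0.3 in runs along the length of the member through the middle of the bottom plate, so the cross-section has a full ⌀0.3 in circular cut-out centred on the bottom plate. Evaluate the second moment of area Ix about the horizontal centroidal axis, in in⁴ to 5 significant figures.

Ix ≈ 205.07 in⁴

Split into non-overlapping primitives; take the origin at the lower-left of the bounding box.
Bottom plate: 10 × 0.8, A = 8 in², y = 0.4 in, Ī = 0.4266667 in⁴.
Web plate: 0.3 × 10.4, A = 3.12 in², y = 6 in, Ī = 28.1216 in⁴.
Top plate: 2.4 × 0.55, A = 1.32 in², y = 11.475 in, Ī = 0.033275 in⁴.
Hole (subtracted): ⌀0.3, A = 0.07068583 in², y = 0.4 in, Ī = 0.0003976078 in⁴.
Centroid: ȳ = ΣA·y / ΣA = 2.994404 in.
Transfer each piece to the horizontal centroidal axis using Ī + A·d² with d = y − 2.994404:
  bottom plate: d = -2.594404 in → contributes +54.27413 in⁴
  web plate: d = 3.005596 in → contributes +56.30645 in⁴
  top plate: d = 8.480596 in → contributes +94.96834 in⁴
  hole: d = -2.594404 in → contributes −0.4761792 in⁴
Total I = 205.0727 in⁴.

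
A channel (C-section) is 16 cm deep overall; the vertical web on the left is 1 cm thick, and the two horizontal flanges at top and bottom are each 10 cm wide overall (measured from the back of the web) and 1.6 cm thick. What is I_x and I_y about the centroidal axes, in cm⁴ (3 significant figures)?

Split into non-overlapping primitives; take the origin at the lower-left of the bounding box.
Web: 1 × 16, A = 16 cm², y = 8 cm, Ī = 341.33 cm⁴.
Top flange (beyond web): 9 × 1.6, A = 14.4 cm², y = 15.2 cm, Ī = 3.072 cm⁴.
Bottom flange (beyond web): 9 × 1.6, A = 14.4 cm², y = 0.8 cm, Ī = 3.072 cm⁴.
By symmetry the centroid is at mid-height, ȳ = 8 cm.
Transfer each piece to the centroidal x-axis using Ī + A·d² with d = y − 8:
  web: d = 0 cm → contributes +341.33 cm⁴
  top flange (beyond web): d = 7.2 cm → contributes +749.57 cm⁴
  bottom flange (beyond web): d = -7.2 cm → contributes +749.57 cm⁴
Total I = 1840.5 cm⁴.
For the y-axis: x̄ = 3.7143 cm.
Repeating about the centroidal y-axis gives I_y = 452.88 cm⁴.

I_x ≈ 1840 cm⁴, I_y ≈ 453 cm⁴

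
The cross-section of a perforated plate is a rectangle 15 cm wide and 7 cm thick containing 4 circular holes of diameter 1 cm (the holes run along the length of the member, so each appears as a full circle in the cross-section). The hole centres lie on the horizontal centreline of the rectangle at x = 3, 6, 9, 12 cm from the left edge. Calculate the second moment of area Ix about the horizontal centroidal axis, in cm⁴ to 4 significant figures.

Ix ≈ 428.6 cm⁴

Decompose the section into non-overlapping parts with the origin at the bottom-left of its bounding rectangle.
Plate: 15 × 7, A = 105 cm², y = 3.5 cm, Ī = 428.75 cm⁴.
Hole 1 (subtracted): ⌀1, A = 0.785398 cm², y = 3.5 cm, Ī = 0.0490874 cm⁴.
Hole 2 (subtracted): ⌀1, A = 0.785398 cm², y = 3.5 cm, Ī = 0.0490874 cm⁴.
Hole 3 (subtracted): ⌀1, A = 0.785398 cm², y = 3.5 cm, Ī = 0.0490874 cm⁴.
Hole 4 (subtracted): ⌀1, A = 0.785398 cm², y = 3.5 cm, Ī = 0.0490874 cm⁴.
By symmetry the centroid is at mid-height, ȳ = 3.5 cm.
All pieces are centred on the horizontal centroidal axis, so I = ΣĪ (holes subtracted) = 428.554 cm⁴.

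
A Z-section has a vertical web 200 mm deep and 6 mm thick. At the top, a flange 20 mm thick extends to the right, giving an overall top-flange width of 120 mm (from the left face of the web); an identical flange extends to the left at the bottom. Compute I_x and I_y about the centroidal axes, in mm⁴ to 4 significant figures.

Treat the section as a set of non-overlapping primitives; coordinates are from the bounding-box lower-left.
Web: 6 × 200, A = 1 200 mm², y = 100 mm, Ī = 4 000 000 mm⁴.
Top flange (beyond web): 114 × 20, A = 2 280 mm², y = 190 mm, Ī = 76 000 mm⁴.
Bottom flange (beyond web): 114 × 20, A = 2 280 mm², y = 10 mm, Ī = 76 000 mm⁴.
Centroid: ȳ = ΣA·y / ΣA = 100 mm.
Transfer each piece to the centroidal x-axis using Ī + A·d² with d = y − 100:
  web: d = 0 mm → contributes +4 000 000 mm⁴
  top flange (beyond web): d = 90 mm → contributes +18 544 000 mm⁴
  bottom flange (beyond web): d = -90 mm → contributes +18 544 000 mm⁴
Total I = 41 088 000 mm⁴.
For the y-axis: x̄ = 117 mm.
Repeating about the centroidal y-axis gives I_y = 21 358 080 mm⁴.

I_x ≈ 4.109 × 10⁷ mm⁴, I_y ≈ 2.136 × 10⁷ mm⁴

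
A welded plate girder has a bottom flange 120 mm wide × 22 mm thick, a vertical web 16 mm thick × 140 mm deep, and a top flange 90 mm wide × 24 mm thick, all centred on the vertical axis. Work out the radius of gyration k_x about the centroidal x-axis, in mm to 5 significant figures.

Decompose the section into non-overlapping parts with the origin at the bottom-left of its bounding rectangle.
Bottom plate: 120 × 22, A = 2 640 mm², y = 11 mm, Ī = 106 480 mm⁴.
Web plate: 16 × 140, A = 2 240 mm², y = 92 mm, Ī = 3 658 667 mm⁴.
Top plate: 90 × 24, A = 2 160 mm², y = 174 mm, Ī = 103 680 mm⁴.
Centroid: ȳ = ΣA·y / ΣA = 86.78409 mm.
Transfer each piece to the centroidal x-axis using Ī + A·d² with d = y − 86.78409:
  bottom plate: d = -75.78409 mm → contributes +15 268 603 mm⁴
  web plate: d = 5.215909 mm → contributes +3 719 607 mm⁴
  top plate: d = 87.21591 mm → contributes +16 533 968 mm⁴
Total I = 35 522 178 mm⁴.
Radius of gyration: k = √(I/A) = √(35 522 178 / 7 040) = 71.03354 mm.

k_x ≈ 71.034 mm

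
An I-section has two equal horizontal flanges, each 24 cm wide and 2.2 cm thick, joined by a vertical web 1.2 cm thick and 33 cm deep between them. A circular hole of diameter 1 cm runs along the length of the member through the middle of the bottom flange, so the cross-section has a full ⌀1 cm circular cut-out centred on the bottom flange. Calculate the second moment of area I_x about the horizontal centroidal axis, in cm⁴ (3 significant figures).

I_x ≈ 3.61 × 10⁴ cm⁴

Treat the section as a set of non-overlapping primitives; coordinates are from the bounding-box lower-left.
Bottom flange: 24 × 2.2, A = 52.8 cm², y = 1.1 cm, Ī = 21.296 cm⁴.
Web: 1.2 × 33, A = 39.6 cm², y = 18.7 cm, Ī = 3593.7 cm⁴.
Top flange: 24 × 2.2, A = 52.8 cm², y = 36.3 cm, Ī = 21.296 cm⁴.
Hole (subtracted): ⌀1, A = 0.7854 cm², y = 1.1 cm, Ī = 0.049087 cm⁴.
Centroid: ȳ = ΣA·y / ΣA = 18.796 cm.
Transfer each piece to the horizontal centroidal axis using Ī + A·d² with d = y − 18.796:
  bottom flange: d = -17.696 cm → contributes +16 555 cm⁴
  web: d = -0.095718 cm → contributes +3594.1 cm⁴
  top flange: d = 17.504 cm → contributes +16 199 cm⁴
  hole: d = -17.696 cm → contributes −245.99 cm⁴
Total I = 36 102 cm⁴.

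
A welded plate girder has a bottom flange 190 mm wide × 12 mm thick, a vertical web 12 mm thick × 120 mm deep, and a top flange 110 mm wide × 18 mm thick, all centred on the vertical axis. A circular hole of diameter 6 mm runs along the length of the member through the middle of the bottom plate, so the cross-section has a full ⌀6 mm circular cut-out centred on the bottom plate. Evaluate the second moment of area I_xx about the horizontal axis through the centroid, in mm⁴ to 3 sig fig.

Break the section into simple shapes (no overlaps), measuring from the bottom-left corner of the bounding box.
Bottom plate: 190 × 12, A = 2 280 mm², y = 6 mm, Ī = 27 360 mm⁴.
Web plate: 12 × 120, A = 1 440 mm², y = 72 mm, Ī = 1 728 000 mm⁴.
Top plate: 110 × 18, A = 1 980 mm², y = 141 mm, Ī = 53 460 mm⁴.
Hole (subtracted): ⌀6, A = 28.274 mm², y = 6 mm, Ī = 63.617 mm⁴.
Centroid: ȳ = ΣA·y / ΣA = 69.885 mm.
Transfer each piece to the horizontal axis through the centroid using Ī + A·d² with d = y − 69.885:
  bottom plate: d = -63.885 mm → contributes +9 332 801 mm⁴
  web plate: d = 2.1147 mm → contributes +1 734 440 mm⁴
  top plate: d = 71.115 mm → contributes +10 066 910 mm⁴
  hole: d = -63.885 mm → contributes −115 461 mm⁴
Total I = 21 018 690 mm⁴.

I_xx ≈ 2.10 × 10⁷ mm⁴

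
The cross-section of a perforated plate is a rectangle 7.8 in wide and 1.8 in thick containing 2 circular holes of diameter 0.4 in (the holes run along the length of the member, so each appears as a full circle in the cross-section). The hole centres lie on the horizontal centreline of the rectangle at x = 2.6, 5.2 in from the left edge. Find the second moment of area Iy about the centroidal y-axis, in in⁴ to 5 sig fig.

Treat the section as a set of non-overlapping primitives; coordinates are from the bounding-box lower-left.
Plate: 7.8 × 1.8, A = 14.04 in², x = 3.9 in, Ī = 71.1828 in⁴.
Hole 1 (subtracted): ⌀0.4, A = 0.1256637 in², x = 2.6 in, Ī = 0.001256637 in⁴.
Hole 2 (subtracted): ⌀0.4, A = 0.1256637 in², x = 5.2 in, Ī = 0.001256637 in⁴.
By symmetry the centroid is at mid-width, x̄ = 3.9 in.
Transfer each piece to the centroidal y-axis using Ī + A·d² with d = x − 3.9:
  plate: d = 0 in → contributes +71.1828 in⁴
  hole 1: d = -1.3 in → contributes −0.2136283 in⁴
  hole 2: d = 1.3 in → contributes −0.2136283 in⁴
Total I = 70.75554 in⁴.

Iy ≈ 70.756 in⁴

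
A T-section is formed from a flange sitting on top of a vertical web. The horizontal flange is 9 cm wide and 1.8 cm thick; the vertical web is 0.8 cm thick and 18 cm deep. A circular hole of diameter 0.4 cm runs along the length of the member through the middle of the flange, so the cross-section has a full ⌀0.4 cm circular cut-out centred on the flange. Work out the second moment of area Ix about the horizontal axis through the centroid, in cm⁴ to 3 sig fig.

Treat the section as a set of non-overlapping primitives; coordinates are from the bounding-box lower-left.
Flange: 9 × 1.8, A = 16.2 cm², y = 18.9 cm, Ī = 4.374 cm⁴.
Web: 0.8 × 18, A = 14.4 cm², y = 9 cm, Ī = 388.8 cm⁴.
Hole (subtracted): ⌀0.4, A = 0.12566 cm², y = 18.9 cm, Ī = 0.0012566 cm⁴.
Centroid: ȳ = ΣA·y / ΣA = 14.222 cm.
Transfer each piece to the horizontal axis through the centroid using Ī + A·d² with d = y − 14.222:
  flange: d = 4.678 cm → contributes +358.89 cm⁴
  web: d = -5.222 cm → contributes +781.47 cm⁴
  hole: d = 4.678 cm → contributes −2.7513 cm⁴
Total I = 1137.6 cm⁴.

Ix ≈ 1140 cm⁴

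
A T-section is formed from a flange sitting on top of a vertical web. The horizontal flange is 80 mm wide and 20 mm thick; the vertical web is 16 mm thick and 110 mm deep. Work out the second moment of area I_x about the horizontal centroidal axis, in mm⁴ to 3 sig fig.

Treat the section as a set of non-overlapping primitives; coordinates are from the bounding-box lower-left.
Flange: 80 × 20, A = 1 600 mm², y = 120 mm, Ī = 53 333 mm⁴.
Web: 16 × 110, A = 1 760 mm², y = 55 mm, Ī = 1 774 667 mm⁴.
Centroid: ȳ = ΣA·y / ΣA = 85.952 mm.
Transfer each piece to the horizontal centroidal axis using Ī + A·d² with d = y − 85.952:
  flange: d = 34.048 mm → contributes +1 908 118 mm⁴
  web: d = -30.952 mm → contributes +3 460 834 mm⁴
Total I = 5 368 952 mm⁴.

I_x ≈ 5.37 × 10⁶ mm⁴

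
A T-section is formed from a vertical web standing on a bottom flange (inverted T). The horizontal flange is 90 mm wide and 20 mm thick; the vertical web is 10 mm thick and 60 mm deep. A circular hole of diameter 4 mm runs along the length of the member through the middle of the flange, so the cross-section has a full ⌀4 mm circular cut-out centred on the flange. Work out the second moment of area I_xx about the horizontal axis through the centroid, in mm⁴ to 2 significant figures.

I_xx ≈ 9.6 × 10⁵ mm⁴

Break the section into simple shapes (no overlaps), measuring from the bottom-left corner of the bounding box.
Flange: 90 × 20, A = 1 800 mm², y = 10 mm, Ī = 60 000 mm⁴.
Web: 10 × 60, A = 600 mm², y = 50 mm, Ī = 180 000 mm⁴.
Hole (subtracted): ⌀4, A = 12.57 mm², y = 10 mm, Ī = 12.57 mm⁴.
Centroid: ȳ = ΣA·y / ΣA = 20.05 mm.
Transfer each piece to the horizontal axis through the centroid using Ī + A·d² with d = y − 20.05:
  flange: d = -10.05 mm → contributes +241 900 mm⁴
  web: d = 29.95 mm → contributes +718 107 mm⁴
  hole: d = -10.05 mm → contributes −1 282 mm⁴
Total I = 958 724 mm⁴.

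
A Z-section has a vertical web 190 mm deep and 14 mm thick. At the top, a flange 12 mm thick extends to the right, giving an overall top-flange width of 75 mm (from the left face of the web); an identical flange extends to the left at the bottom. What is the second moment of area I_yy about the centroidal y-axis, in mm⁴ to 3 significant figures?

Treat the section as a set of non-overlapping primitives; coordinates are from the bounding-box lower-left.
Web: 14 × 190, A = 2 660 mm², x = 68 mm, Ī = 43 447 mm⁴.
Top flange (beyond web): 61 × 12, A = 732 mm², x = 105.5 mm, Ī = 226 981 mm⁴.
Bottom flange (beyond web): 61 × 12, A = 732 mm², x = 30.5 mm, Ī = 226 981 mm⁴.
Centroid: x̄ = ΣA·x / ΣA = 68 mm.
Transfer each piece to the centroidal y-axis using Ī + A·d² with d = x − 68:
  web: d = 0 mm → contributes +43 447 mm⁴
  top flange (beyond web): d = 37.5 mm → contributes +1 256 356 mm⁴
  bottom flange (beyond web): d = -37.5 mm → contributes +1 256 356 mm⁴
Total I = 2 556 159 mm⁴.

I_yy ≈ 2.56 × 10⁶ mm⁴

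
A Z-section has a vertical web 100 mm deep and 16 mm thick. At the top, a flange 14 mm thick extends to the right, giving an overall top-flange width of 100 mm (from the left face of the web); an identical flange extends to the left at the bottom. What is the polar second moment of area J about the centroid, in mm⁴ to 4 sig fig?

J ≈ 1.302 × 10⁷ mm⁴

Treat the section as a set of non-overlapping primitives; coordinates are from the bounding-box lower-left.
Web: 16 × 100, A = 1 600 mm², y = 50 mm, Ī = 1 333 333 mm⁴.
Top flange (beyond web): 84 × 14, A = 1 176 mm², y = 93 mm, Ī = 19 208 mm⁴.
Bottom flange (beyond web): 84 × 14, A = 1 176 mm², y = 7 mm, Ī = 19 208 mm⁴.
Centroid: ȳ = ΣA·y / ΣA = 50 mm.
Transfer each piece to the centroidal x-axis using Ī + A·d² with d = y − 50:
  web: d = 0 mm → contributes +1 333 333 mm⁴
  top flange (beyond web): d = 43 mm → contributes +2 193 632 mm⁴
  bottom flange (beyond web): d = -43 mm → contributes +2 193 632 mm⁴
Total I = 5 720 597 mm⁴.
For the y-axis: x̄ = 92 mm.
Repeating about the centroidal y-axis gives I_y = 7 297 109 mm⁴.
Polar second moment: J = I_x + I_y = 13 017 707 mm⁴.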